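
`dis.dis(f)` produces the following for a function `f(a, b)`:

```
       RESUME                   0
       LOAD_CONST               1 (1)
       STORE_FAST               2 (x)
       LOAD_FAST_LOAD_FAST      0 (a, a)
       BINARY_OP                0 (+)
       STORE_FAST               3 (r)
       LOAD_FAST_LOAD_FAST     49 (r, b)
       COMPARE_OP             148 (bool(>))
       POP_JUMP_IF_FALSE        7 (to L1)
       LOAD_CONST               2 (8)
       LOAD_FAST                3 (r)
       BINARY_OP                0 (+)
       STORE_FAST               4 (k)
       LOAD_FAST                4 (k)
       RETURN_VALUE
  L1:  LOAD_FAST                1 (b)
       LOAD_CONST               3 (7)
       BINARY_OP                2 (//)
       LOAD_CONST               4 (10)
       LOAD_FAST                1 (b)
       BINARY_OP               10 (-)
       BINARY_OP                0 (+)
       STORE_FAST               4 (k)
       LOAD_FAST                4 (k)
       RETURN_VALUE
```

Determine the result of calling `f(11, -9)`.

LOAD_CONST → push 1. Stack: [1]
STORE_FAST x → x=1. Stack: []
LOAD_FAST_LOAD_FAST a,a → push 11,11. Stack: [11, 11]
BINARY_OP + → 11 + 11 = 22. Stack: [22]
STORE_FAST r → r=22. Stack: []
LOAD_FAST_LOAD_FAST r,b → push 22,-9. Stack: [22, -9]
COMPARE_OP bool(>) → 22 vs -9 = True. Stack: [True]
POP_JUMP_IF_FALSE → pop True; no jump. Stack: []
LOAD_CONST → push 8. Stack: [8]
LOAD_FAST r → push 22. Stack: [8, 22]
BINARY_OP + → 8 + 22 = 30. Stack: [30]
STORE_FAST k → k=30. Stack: []
LOAD_FAST k → push 30. Stack: [30]
RETURN_VALUE → return 30.

30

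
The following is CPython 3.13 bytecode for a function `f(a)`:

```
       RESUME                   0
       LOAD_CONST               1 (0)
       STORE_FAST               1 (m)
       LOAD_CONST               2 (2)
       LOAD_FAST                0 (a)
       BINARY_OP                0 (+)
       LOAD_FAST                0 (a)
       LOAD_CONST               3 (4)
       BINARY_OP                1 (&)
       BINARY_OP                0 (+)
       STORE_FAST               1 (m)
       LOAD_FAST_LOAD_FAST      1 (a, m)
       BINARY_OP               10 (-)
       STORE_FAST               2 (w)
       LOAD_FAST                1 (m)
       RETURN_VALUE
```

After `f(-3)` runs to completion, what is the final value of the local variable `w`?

-6

LOAD_CONST → push 0. Stack: [0]
STORE_FAST m → m=0. Stack: []
LOAD_CONST → push 2. Stack: [2]
LOAD_FAST a → push -3. Stack: [2, -3]
BINARY_OP + → 2 + -3 = -1. Stack: [-1]
LOAD_FAST a → push -3. Stack: [-1, -3]
LOAD_CONST → push 4. Stack: [-1, -3, 4]
BINARY_OP & → -3 & 4 = 4. Stack: [-1, 4]
BINARY_OP + → -1 + 4 = 3. Stack: [3]
STORE_FAST m → m=3. Stack: []
LOAD_FAST_LOAD_FAST a,m → push -3,3. Stack: [-3, 3]
BINARY_OP - → -3 - 3 = -6. Stack: [-6]
STORE_FAST w → w=-6. Stack: []
LOAD_FAST m → push 3. Stack: [3]
RETURN_VALUE → return 3.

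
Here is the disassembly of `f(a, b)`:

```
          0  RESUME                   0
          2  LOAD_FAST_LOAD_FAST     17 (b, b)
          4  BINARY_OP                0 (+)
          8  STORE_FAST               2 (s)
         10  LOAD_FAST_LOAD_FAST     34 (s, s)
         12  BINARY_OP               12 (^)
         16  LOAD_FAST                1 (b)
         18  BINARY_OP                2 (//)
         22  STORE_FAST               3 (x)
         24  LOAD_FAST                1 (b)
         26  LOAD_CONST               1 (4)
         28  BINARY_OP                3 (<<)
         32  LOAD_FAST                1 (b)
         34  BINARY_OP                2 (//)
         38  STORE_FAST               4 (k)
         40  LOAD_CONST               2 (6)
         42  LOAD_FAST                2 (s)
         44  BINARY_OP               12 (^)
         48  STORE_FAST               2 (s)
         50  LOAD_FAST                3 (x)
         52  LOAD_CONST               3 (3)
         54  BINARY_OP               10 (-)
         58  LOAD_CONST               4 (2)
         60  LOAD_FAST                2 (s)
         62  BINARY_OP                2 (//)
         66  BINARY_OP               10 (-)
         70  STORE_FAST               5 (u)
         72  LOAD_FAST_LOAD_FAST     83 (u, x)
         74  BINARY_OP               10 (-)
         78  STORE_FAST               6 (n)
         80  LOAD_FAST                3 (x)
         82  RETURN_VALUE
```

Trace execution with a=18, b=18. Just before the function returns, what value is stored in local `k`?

LOAD_FAST_LOAD_FAST b,b → push 18,18. Stack: [18, 18]
BINARY_OP + → 18 + 18 = 36. Stack: [36]
STORE_FAST s → s=36. Stack: []
LOAD_FAST_LOAD_FAST s,s → push 36,36. Stack: [36, 36]
BINARY_OP ^ → 36 ^ 36 = 0. Stack: [0]
LOAD_FAST b → push 18. Stack: [0, 18]
BINARY_OP // → 0 // 18 = 0. Stack: [0]
STORE_FAST x → x=0. Stack: []
LOAD_FAST b → push 18. Stack: [18]
LOAD_CONST → push 4. Stack: [18, 4]
BINARY_OP << → 18 << 4 = 288. Stack: [288]
LOAD_FAST b → push 18. Stack: [288, 18]
BINARY_OP // → 288 // 18 = 16. Stack: [16]
STORE_FAST k → k=16. Stack: []
LOAD_CONST → push 6. Stack: [6]
LOAD_FAST s → push 36. Stack: [6, 36]
BINARY_OP ^ → 6 ^ 36 = 34. Stack: [34]
STORE_FAST s → s=34. Stack: []
LOAD_FAST x → push 0. Stack: [0]
LOAD_CONST → push 3. Stack: [0, 3]
BINARY_OP - → 0 - 3 = -3. Stack: [-3]
LOAD_CONST → push 2. Stack: [-3, 2]
LOAD_FAST s → push 34. Stack: [-3, 2, 34]
BINARY_OP // → 2 // 34 = 0. Stack: [-3, 0]
BINARY_OP - → -3 - 0 = -3. Stack: [-3]
STORE_FAST u → u=-3. Stack: []
LOAD_FAST_LOAD_FAST u,x → push -3,0. Stack: [-3, 0]
BINARY_OP - → -3 - 0 = -3. Stack: [-3]
STORE_FAST n → n=-3. Stack: []
LOAD_FAST x → push 0. Stack: [0]
RETURN_VALUE → return 0.

16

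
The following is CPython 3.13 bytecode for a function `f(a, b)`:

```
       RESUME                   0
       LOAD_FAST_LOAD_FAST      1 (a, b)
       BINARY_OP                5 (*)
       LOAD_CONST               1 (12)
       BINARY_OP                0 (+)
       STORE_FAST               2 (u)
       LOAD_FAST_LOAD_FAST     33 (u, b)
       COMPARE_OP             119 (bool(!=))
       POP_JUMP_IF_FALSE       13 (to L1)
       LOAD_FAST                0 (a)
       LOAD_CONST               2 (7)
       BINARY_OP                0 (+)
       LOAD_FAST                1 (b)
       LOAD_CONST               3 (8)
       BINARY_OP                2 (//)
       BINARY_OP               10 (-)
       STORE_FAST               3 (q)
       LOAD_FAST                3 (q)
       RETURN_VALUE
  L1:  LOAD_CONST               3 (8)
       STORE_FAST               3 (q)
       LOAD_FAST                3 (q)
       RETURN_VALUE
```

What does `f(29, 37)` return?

32

LOAD_FAST_LOAD_FAST a,b → push 29,37. Stack: [29, 37]
BINARY_OP * → 29 * 37 = 1073. Stack: [1073]
LOAD_CONST → push 12. Stack: [1073, 12]
BINARY_OP + → 1073 + 12 = 1085. Stack: [1085]
STORE_FAST u → u=1085. Stack: []
LOAD_FAST_LOAD_FAST u,b → push 1085,37. Stack: [1085, 37]
COMPARE_OP bool(!=) → 1085 vs 37 = True. Stack: [True]
POP_JUMP_IF_FALSE → pop True; no jump. Stack: []
LOAD_FAST a → push 29. Stack: [29]
LOAD_CONST → push 7. Stack: [29, 7]
BINARY_OP + → 29 + 7 = 36. Stack: [36]
LOAD_FAST b → push 37. Stack: [36, 37]
LOAD_CONST → push 8. Stack: [36, 37, 8]
BINARY_OP // → 37 // 8 = 4. Stack: [36, 4]
BINARY_OP - → 36 - 4 = 32. Stack: [32]
STORE_FAST q → q=32. Stack: []
LOAD_FAST q → push 32. Stack: [32]
RETURN_VALUE → return 32.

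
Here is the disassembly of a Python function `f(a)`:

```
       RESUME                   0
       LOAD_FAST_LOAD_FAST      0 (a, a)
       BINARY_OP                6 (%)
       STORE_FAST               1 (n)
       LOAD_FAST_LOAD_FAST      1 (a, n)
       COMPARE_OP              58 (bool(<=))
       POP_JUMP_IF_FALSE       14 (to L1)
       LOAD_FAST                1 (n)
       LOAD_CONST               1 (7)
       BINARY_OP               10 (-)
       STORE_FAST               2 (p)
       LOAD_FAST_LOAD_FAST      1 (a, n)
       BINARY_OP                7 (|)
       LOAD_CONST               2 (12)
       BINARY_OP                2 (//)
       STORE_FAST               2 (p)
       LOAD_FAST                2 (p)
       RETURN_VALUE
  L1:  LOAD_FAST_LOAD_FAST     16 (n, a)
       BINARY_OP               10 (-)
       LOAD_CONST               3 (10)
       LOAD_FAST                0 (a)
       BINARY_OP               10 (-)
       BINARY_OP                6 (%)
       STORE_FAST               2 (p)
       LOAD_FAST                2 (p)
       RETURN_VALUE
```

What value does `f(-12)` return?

LOAD_FAST_LOAD_FAST a,a → push -12,-12. Stack: [-12, -12]
BINARY_OP % → -12 % -12 = 0. Stack: [0]
STORE_FAST n → n=0. Stack: []
LOAD_FAST_LOAD_FAST a,n → push -12,0. Stack: [-12, 0]
COMPARE_OP bool(<=) → -12 vs 0 = True. Stack: [True]
POP_JUMP_IF_FALSE → pop True; no jump. Stack: []
LOAD_FAST n → push 0. Stack: [0]
LOAD_CONST → push 7. Stack: [0, 7]
BINARY_OP - → 0 - 7 = -7. Stack: [-7]
STORE_FAST p → p=-7. Stack: []
LOAD_FAST_LOAD_FAST a,n → push -12,0. Stack: [-12, 0]
BINARY_OP | → -12 | 0 = -12. Stack: [-12]
LOAD_CONST → push 12. Stack: [-12, 12]
BINARY_OP // → -12 // 12 = -1. Stack: [-1]
STORE_FAST p → p=-1. Stack: []
LOAD_FAST p → push -1. Stack: [-1]
RETURN_VALUE → return -1.

-1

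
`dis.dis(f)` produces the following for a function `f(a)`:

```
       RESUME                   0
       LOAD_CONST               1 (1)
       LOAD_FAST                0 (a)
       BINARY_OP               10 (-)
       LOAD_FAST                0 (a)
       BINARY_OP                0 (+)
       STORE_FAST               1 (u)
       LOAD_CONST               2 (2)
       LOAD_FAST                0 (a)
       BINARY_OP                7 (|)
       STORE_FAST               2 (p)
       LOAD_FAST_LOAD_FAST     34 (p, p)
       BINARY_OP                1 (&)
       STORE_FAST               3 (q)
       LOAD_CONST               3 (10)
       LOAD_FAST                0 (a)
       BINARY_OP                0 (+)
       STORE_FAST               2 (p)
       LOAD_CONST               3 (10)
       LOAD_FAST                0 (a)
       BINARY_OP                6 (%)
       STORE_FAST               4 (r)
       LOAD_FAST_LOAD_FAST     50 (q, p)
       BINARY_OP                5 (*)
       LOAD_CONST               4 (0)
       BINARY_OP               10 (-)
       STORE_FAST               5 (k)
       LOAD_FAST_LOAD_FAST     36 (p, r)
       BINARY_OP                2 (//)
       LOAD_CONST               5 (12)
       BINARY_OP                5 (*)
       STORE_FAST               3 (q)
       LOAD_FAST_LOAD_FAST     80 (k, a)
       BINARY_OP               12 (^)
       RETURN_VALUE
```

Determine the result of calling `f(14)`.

LOAD_CONST → push 1. Stack: [1]
LOAD_FAST a → push 14. Stack: [1, 14]
BINARY_OP - → 1 - 14 = -13. Stack: [-13]
LOAD_FAST a → push 14. Stack: [-13, 14]
BINARY_OP + → -13 + 14 = 1. Stack: [1]
STORE_FAST u → u=1. Stack: []
LOAD_CONST → push 2. Stack: [2]
LOAD_FAST a → push 14. Stack: [2, 14]
BINARY_OP | → 2 | 14 = 14. Stack: [14]
STORE_FAST p → p=14. Stack: []
LOAD_FAST_LOAD_FAST p,p → push 14,14. Stack: [14, 14]
BINARY_OP & → 14 & 14 = 14. Stack: [14]
STORE_FAST q → q=14. Stack: []
LOAD_CONST → push 10. Stack: [10]
LOAD_FAST a → push 14. Stack: [10, 14]
BINARY_OP + → 10 + 14 = 24. Stack: [24]
STORE_FAST p → p=24. Stack: []
LOAD_CONST → push 10. Stack: [10]
LOAD_FAST a → push 14. Stack: [10, 14]
BINARY_OP % → 10 % 14 = 10. Stack: [10]
STORE_FAST r → r=10. Stack: []
LOAD_FAST_LOAD_FAST q,p → push 14,24. Stack: [14, 24]
BINARY_OP * → 14 * 24 = 336. Stack: [336]
LOAD_CONST → push 0. Stack: [336, 0]
BINARY_OP - → 336 - 0 = 336. Stack: [336]
STORE_FAST k → k=336. Stack: []
LOAD_FAST_LOAD_FAST p,r → push 24,10. Stack: [24, 10]
BINARY_OP // → 24 // 10 = 2. Stack: [2]
LOAD_CONST → push 12. Stack: [2, 12]
BINARY_OP * → 2 * 12 = 24. Stack: [24]
STORE_FAST q → q=24. Stack: []
LOAD_FAST_LOAD_FAST k,a → push 336,14. Stack: [336, 14]
BINARY_OP ^ → 336 ^ 14 = 350. Stack: [350]
RETURN_VALUE → return 350.

350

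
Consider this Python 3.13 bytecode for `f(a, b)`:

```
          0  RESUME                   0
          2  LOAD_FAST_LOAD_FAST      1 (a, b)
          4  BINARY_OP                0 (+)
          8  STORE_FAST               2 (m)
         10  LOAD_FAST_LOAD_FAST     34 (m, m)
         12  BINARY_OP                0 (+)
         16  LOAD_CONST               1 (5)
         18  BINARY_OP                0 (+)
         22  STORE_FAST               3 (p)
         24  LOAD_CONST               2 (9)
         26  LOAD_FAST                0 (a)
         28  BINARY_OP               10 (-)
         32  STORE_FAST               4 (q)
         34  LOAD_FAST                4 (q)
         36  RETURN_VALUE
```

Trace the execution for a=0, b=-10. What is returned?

LOAD_FAST_LOAD_FAST a,b → push 0,-10. Stack: [0, -10]
BINARY_OP + → 0 + -10 = -10. Stack: [-10]
STORE_FAST m → m=-10. Stack: []
LOAD_FAST_LOAD_FAST m,m → push -10,-10. Stack: [-10, -10]
BINARY_OP + → -10 + -10 = -20. Stack: [-20]
LOAD_CONST → push 5. Stack: [-20, 5]
BINARY_OP + → -20 + 5 = -15. Stack: [-15]
STORE_FAST p → p=-15. Stack: []
LOAD_CONST → push 9. Stack: [9]
LOAD_FAST a → push 0. Stack: [9, 0]
BINARY_OP - → 9 - 0 = 9. Stack: [9]
STORE_FAST q → q=9. Stack: []
LOAD_FAST q → push 9. Stack: [9]
RETURN_VALUE → return 9.

9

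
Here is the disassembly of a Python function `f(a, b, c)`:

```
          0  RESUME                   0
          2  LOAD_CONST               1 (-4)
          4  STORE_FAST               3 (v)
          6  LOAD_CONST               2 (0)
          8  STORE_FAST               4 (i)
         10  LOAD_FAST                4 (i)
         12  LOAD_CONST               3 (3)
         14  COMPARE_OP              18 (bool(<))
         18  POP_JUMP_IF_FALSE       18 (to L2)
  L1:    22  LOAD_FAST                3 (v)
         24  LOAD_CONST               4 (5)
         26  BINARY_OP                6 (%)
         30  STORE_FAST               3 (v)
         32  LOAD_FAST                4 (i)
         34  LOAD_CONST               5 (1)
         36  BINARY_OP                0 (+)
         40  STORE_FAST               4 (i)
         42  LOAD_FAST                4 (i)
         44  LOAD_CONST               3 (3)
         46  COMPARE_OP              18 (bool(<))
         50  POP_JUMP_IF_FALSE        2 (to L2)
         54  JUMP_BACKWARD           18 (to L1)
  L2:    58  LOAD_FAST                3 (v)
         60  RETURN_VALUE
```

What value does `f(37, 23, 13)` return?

1

LOAD_CONST → push -4. Stack: [-4]
STORE_FAST v → v=-4. Stack: []
LOAD_CONST → push 0. Stack: [0]
STORE_FAST i → i=0. Stack: []
LOAD_FAST i → push 0. Stack: [0]
LOAD_CONST → push 3. Stack: [0, 3]
COMPARE_OP bool(<) → 0 vs 3 = True. Stack: [True]
POP_JUMP_IF_FALSE → pop True; no jump. Stack: []
LOAD_FAST v → push -4. Stack: [-4]
LOAD_CONST → push 5. Stack: [-4, 5]
BINARY_OP % → -4 % 5 = 1. Stack: [1]
STORE_FAST v → v=1. Stack: []
LOAD_FAST i → push 0. Stack: [0]
LOAD_CONST → push 1. Stack: [0, 1]
BINARY_OP + → 0 + 1 = 1. Stack: [1]
STORE_FAST i → i=1. Stack: []
LOAD_FAST i → push 1. Stack: [1]
LOAD_CONST → push 3. Stack: [1, 3]
COMPARE_OP bool(<) → 1 vs 3 = True. Stack: [True]
POP_JUMP_IF_FALSE → pop True; no jump. Stack: []
LOAD_FAST v → push 1. Stack: [1]
LOAD_CONST → push 5. Stack: [1, 5]
BINARY_OP % → 1 % 5 = 1. Stack: [1]
STORE_FAST v → v=1. Stack: []
LOAD_FAST i → push 1. Stack: [1]
LOAD_CONST → push 1. Stack: [1, 1]
BINARY_OP + → 1 + 1 = 2. Stack: [2]
STORE_FAST i → i=2. Stack: []
LOAD_FAST i → push 2. Stack: [2]
LOAD_CONST → push 3. Stack: [2, 3]
COMPARE_OP bool(<) → 2 vs 3 = True. Stack: [True]
POP_JUMP_IF_FALSE → pop True; no jump. Stack: []
LOAD_FAST v → push 1. Stack: [1]
LOAD_CONST → push 5. Stack: [1, 5]
BINARY_OP % → 1 % 5 = 1. Stack: [1]
STORE_FAST v → v=1. Stack: []
LOAD_FAST i → push 2. Stack: [2]
LOAD_CONST → push 1. Stack: [2, 1]
BINARY_OP + → 2 + 1 = 3. Stack: [3]
STORE_FAST i → i=3. Stack: []
LOAD_FAST i → push 3. Stack: [3]
LOAD_CONST → push 3. Stack: [3, 3]
COMPARE_OP bool(<) → 3 vs 3 = False. Stack: [False]
POP_JUMP_IF_FALSE → pop False; jump. Stack: []
LOAD_FAST v → push 1. Stack: [1]
RETURN_VALUE → return 1.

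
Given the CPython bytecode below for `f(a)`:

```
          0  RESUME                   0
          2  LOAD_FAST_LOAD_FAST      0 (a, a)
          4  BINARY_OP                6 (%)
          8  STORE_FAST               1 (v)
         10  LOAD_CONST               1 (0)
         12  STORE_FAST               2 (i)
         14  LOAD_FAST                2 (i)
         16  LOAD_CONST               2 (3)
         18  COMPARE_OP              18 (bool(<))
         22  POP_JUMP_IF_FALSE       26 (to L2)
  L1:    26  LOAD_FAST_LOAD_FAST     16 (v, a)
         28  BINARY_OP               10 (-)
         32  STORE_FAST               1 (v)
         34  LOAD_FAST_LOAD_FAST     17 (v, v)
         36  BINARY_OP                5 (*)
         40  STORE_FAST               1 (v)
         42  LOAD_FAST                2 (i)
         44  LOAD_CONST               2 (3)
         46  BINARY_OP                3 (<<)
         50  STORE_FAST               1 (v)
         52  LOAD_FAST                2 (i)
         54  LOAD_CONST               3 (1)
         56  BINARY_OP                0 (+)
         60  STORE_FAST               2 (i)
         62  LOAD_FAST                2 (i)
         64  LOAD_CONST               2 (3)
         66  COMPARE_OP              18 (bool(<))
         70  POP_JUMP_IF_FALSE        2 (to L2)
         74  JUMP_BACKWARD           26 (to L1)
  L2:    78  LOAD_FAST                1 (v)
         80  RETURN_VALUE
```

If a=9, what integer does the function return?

LOAD_FAST_LOAD_FAST a,a → push 9,9. Stack: [9, 9]
BINARY_OP % → 9 % 9 = 0. Stack: [0]
STORE_FAST v → v=0. Stack: []
LOAD_CONST → push 0. Stack: [0]
STORE_FAST i → i=0. Stack: []
LOAD_FAST i → push 0. Stack: [0]
LOAD_CONST → push 3. Stack: [0, 3]
COMPARE_OP bool(<) → 0 vs 3 = True. Stack: [True]
POP_JUMP_IF_FALSE → pop True; no jump. Stack: []
LOAD_FAST_LOAD_FAST v,a → push 0,9. Stack: [0, 9]
BINARY_OP - → 0 - 9 = -9. Stack: [-9]
STORE_FAST v → v=-9. Stack: []
LOAD_FAST_LOAD_FAST v,v → push -9,-9. Stack: [-9, -9]
BINARY_OP * → -9 * -9 = 81. Stack: [81]
STORE_FAST v → v=81. Stack: []
LOAD_FAST i → push 0. Stack: [0]
LOAD_CONST → push 3. Stack: [0, 3]
BINARY_OP << → 0 << 3 = 0. Stack: [0]
STORE_FAST v → v=0. Stack: []
LOAD_FAST i → push 0. Stack: [0]
LOAD_CONST → push 1. Stack: [0, 1]
BINARY_OP + → 0 + 1 = 1. Stack: [1]
STORE_FAST i → i=1. Stack: []
LOAD_FAST i → push 1. Stack: [1]
LOAD_CONST → push 3. Stack: [1, 3]
COMPARE_OP bool(<) → 1 vs 3 = True. Stack: [True]
POP_JUMP_IF_FALSE → pop True; no jump. Stack: []
LOAD_FAST_LOAD_FAST v,a → push 0,9. Stack: [0, 9]
BINARY_OP - → 0 - 9 = -9. Stack: [-9]
STORE_FAST v → v=-9. Stack: []
LOAD_FAST_LOAD_FAST v,v → push -9,-9. Stack: [-9, -9]
BINARY_OP * → -9 * -9 = 81. Stack: [81]
STORE_FAST v → v=81. Stack: []
LOAD_FAST i → push 1. Stack: [1]
LOAD_CONST → push 3. Stack: [1, 3]
BINARY_OP << → 1 << 3 = 8. Stack: [8]
STORE_FAST v → v=8. Stack: []
LOAD_FAST i → push 1. Stack: [1]
LOAD_CONST → push 1. Stack: [1, 1]
BINARY_OP + → 1 + 1 = 2. Stack: [2]
STORE_FAST i → i=2. Stack: []
LOAD_FAST i → push 2. Stack: [2]
LOAD_CONST → push 3. Stack: [2, 3]
COMPARE_OP bool(<) → 2 vs 3 = True. Stack: [True]
POP_JUMP_IF_FALSE → pop True; no jump. Stack: []
LOAD_FAST_LOAD_FAST v,a → push 8,9. Stack: [8, 9]
BINARY_OP - → 8 - 9 = -1. Stack: [-1]
STORE_FAST v → v=-1. Stack: []
LOAD_FAST_LOAD_FAST v,v → push -1,-1. Stack: [-1, -1]
BINARY_OP * → -1 * -1 = 1. Stack: [1]
STORE_FAST v → v=1. Stack: []
LOAD_FAST i → push 2. Stack: [2]
LOAD_CONST → push 3. Stack: [2, 3]
BINARY_OP << → 2 << 3 = 16. Stack: [16]
STORE_FAST v → v=16. Stack: []
LOAD_FAST i → push 2. Stack: [2]
LOAD_CONST → push 1. Stack: [2, 1]
BINARY_OP + → 2 + 1 = 3. Stack: [3]
STORE_FAST i → i=3. Stack: []
LOAD_FAST i → push 3. Stack: [3]
LOAD_CONST → push 3. Stack: [3, 3]
COMPARE_OP bool(<) → 3 vs 3 = False. Stack: [False]
POP_JUMP_IF_FALSE → pop False; jump. Stack: []
LOAD_FAST v → push 16. Stack: [16]
RETURN_VALUE → return 16.

16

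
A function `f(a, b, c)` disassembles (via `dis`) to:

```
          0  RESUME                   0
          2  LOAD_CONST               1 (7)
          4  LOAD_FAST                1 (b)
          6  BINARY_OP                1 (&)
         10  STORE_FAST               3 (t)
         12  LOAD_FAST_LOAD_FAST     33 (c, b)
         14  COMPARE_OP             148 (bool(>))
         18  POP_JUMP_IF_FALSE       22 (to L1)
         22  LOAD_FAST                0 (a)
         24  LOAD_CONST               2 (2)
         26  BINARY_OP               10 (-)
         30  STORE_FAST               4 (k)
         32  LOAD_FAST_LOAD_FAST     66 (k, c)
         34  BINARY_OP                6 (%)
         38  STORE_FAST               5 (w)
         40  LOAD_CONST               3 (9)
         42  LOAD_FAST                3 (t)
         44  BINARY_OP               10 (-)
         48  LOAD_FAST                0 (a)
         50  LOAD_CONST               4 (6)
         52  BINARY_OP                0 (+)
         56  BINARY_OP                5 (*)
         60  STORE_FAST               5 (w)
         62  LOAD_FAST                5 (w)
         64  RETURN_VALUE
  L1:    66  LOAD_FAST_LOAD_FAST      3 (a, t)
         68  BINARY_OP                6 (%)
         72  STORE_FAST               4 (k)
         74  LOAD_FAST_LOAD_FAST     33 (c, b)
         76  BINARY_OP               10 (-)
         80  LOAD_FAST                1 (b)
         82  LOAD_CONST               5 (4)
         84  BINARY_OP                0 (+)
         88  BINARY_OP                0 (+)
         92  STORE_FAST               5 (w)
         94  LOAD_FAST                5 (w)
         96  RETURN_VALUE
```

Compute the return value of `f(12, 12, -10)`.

LOAD_CONST → push 7. Stack: [7]
LOAD_FAST b → push 12. Stack: [7, 12]
BINARY_OP & → 7 & 12 = 4. Stack: [4]
STORE_FAST t → t=4. Stack: []
LOAD_FAST_LOAD_FAST c,b → push -10,12. Stack: [-10, 12]
COMPARE_OP bool(>) → -10 vs 12 = False. Stack: [False]
POP_JUMP_IF_FALSE → pop False; jump. Stack: []
LOAD_FAST_LOAD_FAST a,t → push 12,4. Stack: [12, 4]
BINARY_OP % → 12 % 4 = 0. Stack: [0]
STORE_FAST k → k=0. Stack: []
LOAD_FAST_LOAD_FAST c,b → push -10,12. Stack: [-10, 12]
BINARY_OP - → -10 - 12 = -22. Stack: [-22]
LOAD_FAST b → push 12. Stack: [-22, 12]
LOAD_CONST → push 4. Stack: [-22, 12, 4]
BINARY_OP + → 12 + 4 = 16. Stack: [-22, 16]
BINARY_OP + → -22 + 16 = -6. Stack: [-6]
STORE_FAST w → w=-6. Stack: []
LOAD_FAST w → push -6. Stack: [-6]
RETURN_VALUE → return -6.

-6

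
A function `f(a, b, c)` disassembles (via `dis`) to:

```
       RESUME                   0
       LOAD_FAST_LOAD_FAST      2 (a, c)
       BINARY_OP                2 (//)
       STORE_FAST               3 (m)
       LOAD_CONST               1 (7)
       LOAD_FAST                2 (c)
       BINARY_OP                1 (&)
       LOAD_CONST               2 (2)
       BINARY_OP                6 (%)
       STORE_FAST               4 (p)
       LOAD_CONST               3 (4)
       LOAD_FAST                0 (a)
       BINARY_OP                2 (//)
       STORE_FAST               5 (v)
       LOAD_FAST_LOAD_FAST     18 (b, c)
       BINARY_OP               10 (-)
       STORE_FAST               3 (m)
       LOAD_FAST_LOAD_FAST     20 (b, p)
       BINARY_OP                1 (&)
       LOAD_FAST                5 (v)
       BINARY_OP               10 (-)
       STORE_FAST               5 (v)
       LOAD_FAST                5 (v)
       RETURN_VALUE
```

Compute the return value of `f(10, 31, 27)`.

1

LOAD_FAST_LOAD_FAST a,c → push 10,27. Stack: [10, 27]
BINARY_OP // → 10 // 27 = 0. Stack: [0]
STORE_FAST m → m=0. Stack: []
LOAD_CONST → push 7. Stack: [7]
LOAD_FAST c → push 27. Stack: [7, 27]
BINARY_OP & → 7 & 27 = 3. Stack: [3]
LOAD_CONST → push 2. Stack: [3, 2]
BINARY_OP % → 3 % 2 = 1. Stack: [1]
STORE_FAST p → p=1. Stack: []
LOAD_CONST → push 4. Stack: [4]
LOAD_FAST a → push 10. Stack: [4, 10]
BINARY_OP // → 4 // 10 = 0. Stack: [0]
STORE_FAST v → v=0. Stack: []
LOAD_FAST_LOAD_FAST b,c → push 31,27. Stack: [31, 27]
BINARY_OP - → 31 - 27 = 4. Stack: [4]
STORE_FAST m → m=4. Stack: []
LOAD_FAST_LOAD_FAST b,p → push 31,1. Stack: [31, 1]
BINARY_OP & → 31 & 1 = 1. Stack: [1]
LOAD_FAST v → push 0. Stack: [1, 0]
BINARY_OP - → 1 - 0 = 1. Stack: [1]
STORE_FAST v → v=1. Stack: []
LOAD_FAST v → push 1. Stack: [1]
RETURN_VALUE → return 1.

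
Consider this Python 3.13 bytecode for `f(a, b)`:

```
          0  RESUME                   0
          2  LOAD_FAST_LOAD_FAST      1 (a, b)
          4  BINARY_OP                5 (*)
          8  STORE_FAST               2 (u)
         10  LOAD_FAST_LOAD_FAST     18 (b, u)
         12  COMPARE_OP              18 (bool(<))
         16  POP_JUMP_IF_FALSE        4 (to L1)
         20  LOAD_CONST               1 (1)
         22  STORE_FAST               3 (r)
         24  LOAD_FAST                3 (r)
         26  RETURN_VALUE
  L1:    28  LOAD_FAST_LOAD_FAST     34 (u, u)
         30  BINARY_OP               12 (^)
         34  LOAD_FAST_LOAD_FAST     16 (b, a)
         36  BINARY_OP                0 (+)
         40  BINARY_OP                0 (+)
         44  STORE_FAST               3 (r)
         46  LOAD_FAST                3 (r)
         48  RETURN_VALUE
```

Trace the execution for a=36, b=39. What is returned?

1

LOAD_FAST_LOAD_FAST a,b → push 36,39. Stack: [36, 39]
BINARY_OP * → 36 * 39 = 1404. Stack: [1404]
STORE_FAST u → u=1404. Stack: []
LOAD_FAST_LOAD_FAST b,u → push 39,1404. Stack: [39, 1404]
COMPARE_OP bool(<) → 39 vs 1404 = True. Stack: [True]
POP_JUMP_IF_FALSE → pop True; no jump. Stack: []
LOAD_CONST → push 1. Stack: [1]
STORE_FAST r → r=1. Stack: []
LOAD_FAST r → push 1. Stack: [1]
RETURN_VALUE → return 1.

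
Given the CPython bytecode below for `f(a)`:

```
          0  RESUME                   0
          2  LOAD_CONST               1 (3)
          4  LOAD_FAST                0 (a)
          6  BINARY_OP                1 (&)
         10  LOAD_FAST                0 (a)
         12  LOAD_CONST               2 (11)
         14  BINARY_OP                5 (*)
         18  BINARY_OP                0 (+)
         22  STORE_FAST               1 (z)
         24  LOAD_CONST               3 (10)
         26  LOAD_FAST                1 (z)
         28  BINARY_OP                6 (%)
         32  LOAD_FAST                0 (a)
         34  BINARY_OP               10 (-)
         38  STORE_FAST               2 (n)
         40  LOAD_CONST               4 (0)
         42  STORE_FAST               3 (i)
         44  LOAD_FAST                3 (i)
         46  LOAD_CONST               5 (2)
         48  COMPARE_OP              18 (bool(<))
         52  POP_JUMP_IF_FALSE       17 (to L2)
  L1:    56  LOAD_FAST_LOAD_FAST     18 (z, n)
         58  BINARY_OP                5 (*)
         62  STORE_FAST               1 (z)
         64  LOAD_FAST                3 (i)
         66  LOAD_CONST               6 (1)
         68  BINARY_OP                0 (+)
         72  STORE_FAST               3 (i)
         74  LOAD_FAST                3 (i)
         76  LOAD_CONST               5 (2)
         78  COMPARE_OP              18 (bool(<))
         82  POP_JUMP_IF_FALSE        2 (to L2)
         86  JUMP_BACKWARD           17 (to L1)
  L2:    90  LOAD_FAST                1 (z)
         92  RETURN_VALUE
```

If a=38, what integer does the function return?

LOAD_CONST → push 3. Stack: [3]
LOAD_FAST a → push 38. Stack: [3, 38]
BINARY_OP & → 3 & 38 = 2. Stack: [2]
LOAD_FAST a → push 38. Stack: [2, 38]
LOAD_CONST → push 11. Stack: [2, 38, 11]
BINARY_OP * → 38 * 11 = 418. Stack: [2, 418]
BINARY_OP + → 2 + 418 = 420. Stack: [420]
STORE_FAST z → z=420. Stack: []
LOAD_CONST → push 10. Stack: [10]
LOAD_FAST z → push 420. Stack: [10, 420]
BINARY_OP % → 10 % 420 = 10. Stack: [10]
LOAD_FAST a → push 38. Stack: [10, 38]
BINARY_OP - → 10 - 38 = -28. Stack: [-28]
STORE_FAST n → n=-28. Stack: []
LOAD_CONST → push 0. Stack: [0]
STORE_FAST i → i=0. Stack: []
LOAD_FAST i → push 0. Stack: [0]
LOAD_CONST → push 2. Stack: [0, 2]
COMPARE_OP bool(<) → 0 vs 2 = True. Stack: [True]
POP_JUMP_IF_FALSE → pop True; no jump. Stack: []
LOAD_FAST_LOAD_FAST z,n → push 420,-28. Stack: [420, -28]
BINARY_OP * → 420 * -28 = -11760. Stack: [-11760]
STORE_FAST z → z=-11760. Stack: []
LOAD_FAST i → push 0. Stack: [0]
LOAD_CONST → push 1. Stack: [0, 1]
BINARY_OP + → 0 + 1 = 1. Stack: [1]
STORE_FAST i → i=1. Stack: []
LOAD_FAST i → push 1. Stack: [1]
LOAD_CONST → push 2. Stack: [1, 2]
COMPARE_OP bool(<) → 1 vs 2 = True. Stack: [True]
POP_JUMP_IF_FALSE → pop True; no jump. Stack: []
LOAD_FAST_LOAD_FAST z,n → push -11760,-28. Stack: [-11760, -28]
BINARY_OP * → -11760 * -28 = 329280. Stack: [329280]
STORE_FAST z → z=329280. Stack: []
LOAD_FAST i → push 1. Stack: [1]
LOAD_CONST → push 1. Stack: [1, 1]
BINARY_OP + → 1 + 1 = 2. Stack: [2]
STORE_FAST i → i=2. Stack: []
LOAD_FAST i → push 2. Stack: [2]
LOAD_CONST → push 2. Stack: [2, 2]
COMPARE_OP bool(<) → 2 vs 2 = False. Stack: [False]
POP_JUMP_IF_FALSE → pop False; jump. Stack: []
LOAD_FAST z → push 329280. Stack: [329280]
RETURN_VALUE → return 329280.

329280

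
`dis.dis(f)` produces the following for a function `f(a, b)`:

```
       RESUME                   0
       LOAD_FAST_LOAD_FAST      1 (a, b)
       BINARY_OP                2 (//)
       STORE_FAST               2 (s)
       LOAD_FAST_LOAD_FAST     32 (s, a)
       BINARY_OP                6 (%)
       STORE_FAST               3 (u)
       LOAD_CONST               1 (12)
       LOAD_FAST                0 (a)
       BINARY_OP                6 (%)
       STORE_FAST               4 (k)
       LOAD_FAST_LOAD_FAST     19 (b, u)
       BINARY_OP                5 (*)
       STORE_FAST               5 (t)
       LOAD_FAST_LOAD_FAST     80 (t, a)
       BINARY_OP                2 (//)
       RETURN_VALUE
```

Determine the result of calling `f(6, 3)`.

1

LOAD_FAST_LOAD_FAST a,b → push 6,3. Stack: [6, 3]
BINARY_OP // → 6 // 3 = 2. Stack: [2]
STORE_FAST s → s=2. Stack: []
LOAD_FAST_LOAD_FAST s,a → push 2,6. Stack: [2, 6]
BINARY_OP % → 2 % 6 = 2. Stack: [2]
STORE_FAST u → u=2. Stack: []
LOAD_CONST → push 12. Stack: [12]
LOAD_FAST a → push 6. Stack: [12, 6]
BINARY_OP % → 12 % 6 = 0. Stack: [0]
STORE_FAST k → k=0. Stack: []
LOAD_FAST_LOAD_FAST b,u → push 3,2. Stack: [3, 2]
BINARY_OP * → 3 * 2 = 6. Stack: [6]
STORE_FAST t → t=6. Stack: []
LOAD_FAST_LOAD_FAST t,a → push 6,6. Stack: [6, 6]
BINARY_OP // → 6 // 6 = 1. Stack: [1]
RETURN_VALUE → return 1.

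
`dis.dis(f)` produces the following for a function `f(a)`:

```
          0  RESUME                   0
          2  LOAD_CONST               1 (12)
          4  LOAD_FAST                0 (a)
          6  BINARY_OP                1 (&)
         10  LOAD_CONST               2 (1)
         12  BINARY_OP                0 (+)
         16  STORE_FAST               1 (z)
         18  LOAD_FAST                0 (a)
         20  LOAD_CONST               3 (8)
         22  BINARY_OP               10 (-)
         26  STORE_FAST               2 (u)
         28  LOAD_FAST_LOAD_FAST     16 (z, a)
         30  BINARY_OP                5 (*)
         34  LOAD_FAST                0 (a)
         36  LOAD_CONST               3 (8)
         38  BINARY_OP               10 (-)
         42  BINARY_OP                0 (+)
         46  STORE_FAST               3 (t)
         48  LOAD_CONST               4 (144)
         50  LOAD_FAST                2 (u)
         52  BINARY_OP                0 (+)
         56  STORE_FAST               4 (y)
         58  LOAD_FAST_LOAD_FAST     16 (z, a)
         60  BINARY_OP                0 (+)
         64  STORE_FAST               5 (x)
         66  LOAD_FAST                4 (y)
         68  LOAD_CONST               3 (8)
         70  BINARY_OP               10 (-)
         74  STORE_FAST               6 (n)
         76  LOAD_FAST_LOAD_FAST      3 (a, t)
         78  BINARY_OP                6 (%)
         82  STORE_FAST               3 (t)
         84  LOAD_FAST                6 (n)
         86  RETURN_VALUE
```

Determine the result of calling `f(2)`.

LOAD_CONST → push 12. Stack: [12]
LOAD_FAST a → push 2. Stack: [12, 2]
BINARY_OP & → 12 & 2 = 0. Stack: [0]
LOAD_CONST → push 1. Stack: [0, 1]
BINARY_OP + → 0 + 1 = 1. Stack: [1]
STORE_FAST z → z=1. Stack: []
LOAD_FAST a → push 2. Stack: [2]
LOAD_CONST → push 8. Stack: [2, 8]
BINARY_OP - → 2 - 8 = -6. Stack: [-6]
STORE_FAST u → u=-6. Stack: []
LOAD_FAST_LOAD_FAST z,a → push 1,2. Stack: [1, 2]
BINARY_OP * → 1 * 2 = 2. Stack: [2]
LOAD_FAST a → push 2. Stack: [2, 2]
LOAD_CONST → push 8. Stack: [2, 2, 8]
BINARY_OP - → 2 - 8 = -6. Stack: [2, -6]
BINARY_OP + → 2 + -6 = -4. Stack: [-4]
STORE_FAST t → t=-4. Stack: []
LOAD_CONST → push 144. Stack: [144]
LOAD_FAST u → push -6. Stack: [144, -6]
BINARY_OP + → 144 + -6 = 138. Stack: [138]
STORE_FAST y → y=138. Stack: []
LOAD_FAST_LOAD_FAST z,a → push 1,2. Stack: [1, 2]
BINARY_OP + → 1 + 2 = 3. Stack: [3]
STORE_FAST x → x=3. Stack: []
LOAD_FAST y → push 138. Stack: [138]
LOAD_CONST → push 8. Stack: [138, 8]
BINARY_OP - → 138 - 8 = 130. Stack: [130]
STORE_FAST n → n=130. Stack: []
LOAD_FAST_LOAD_FAST a,t → push 2,-4. Stack: [2, -4]
BINARY_OP % → 2 % -4 = -2. Stack: [-2]
STORE_FAST t → t=-2. Stack: []
LOAD_FAST n → push 130. Stack: [130]
RETURN_VALUE → return 130.

130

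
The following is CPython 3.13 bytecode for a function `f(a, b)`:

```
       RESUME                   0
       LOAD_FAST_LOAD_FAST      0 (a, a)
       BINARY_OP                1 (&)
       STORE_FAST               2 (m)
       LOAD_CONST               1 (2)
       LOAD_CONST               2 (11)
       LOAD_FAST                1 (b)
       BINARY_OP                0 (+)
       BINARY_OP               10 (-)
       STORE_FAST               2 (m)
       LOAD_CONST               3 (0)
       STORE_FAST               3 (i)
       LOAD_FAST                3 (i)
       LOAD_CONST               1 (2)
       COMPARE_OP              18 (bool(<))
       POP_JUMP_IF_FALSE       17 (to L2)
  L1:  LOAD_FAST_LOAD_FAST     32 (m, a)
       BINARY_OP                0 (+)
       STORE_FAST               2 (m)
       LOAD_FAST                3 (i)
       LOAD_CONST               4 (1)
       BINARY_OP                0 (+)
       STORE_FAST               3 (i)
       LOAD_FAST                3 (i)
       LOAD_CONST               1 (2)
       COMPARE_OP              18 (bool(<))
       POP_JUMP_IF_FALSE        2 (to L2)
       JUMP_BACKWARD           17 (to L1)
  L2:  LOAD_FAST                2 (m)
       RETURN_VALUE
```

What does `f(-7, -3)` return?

-20

LOAD_FAST_LOAD_FAST a,a → push -7,-7. Stack: [-7, -7]
BINARY_OP & → -7 & -7 = -7. Stack: [-7]
STORE_FAST m → m=-7. Stack: []
LOAD_CONST → push 2. Stack: [2]
LOAD_CONST → push 11. Stack: [2, 11]
LOAD_FAST b → push -3. Stack: [2, 11, -3]
BINARY_OP + → 11 + -3 = 8. Stack: [2, 8]
BINARY_OP - → 2 - 8 = -6. Stack: [-6]
STORE_FAST m → m=-6. Stack: []
LOAD_CONST → push 0. Stack: [0]
STORE_FAST i → i=0. Stack: []
LOAD_FAST i → push 0. Stack: [0]
LOAD_CONST → push 2. Stack: [0, 2]
COMPARE_OP bool(<) → 0 vs 2 = True. Stack: [True]
POP_JUMP_IF_FALSE → pop True; no jump. Stack: []
LOAD_FAST_LOAD_FAST m,a → push -6,-7. Stack: [-6, -7]
BINARY_OP + → -6 + -7 = -13. Stack: [-13]
STORE_FAST m → m=-13. Stack: []
LOAD_FAST i → push 0. Stack: [0]
LOAD_CONST → push 1. Stack: [0, 1]
BINARY_OP + → 0 + 1 = 1. Stack: [1]
STORE_FAST i → i=1. Stack: []
LOAD_FAST i → push 1. Stack: [1]
LOAD_CONST → push 2. Stack: [1, 2]
COMPARE_OP bool(<) → 1 vs 2 = True. Stack: [True]
POP_JUMP_IF_FALSE → pop True; no jump. Stack: []
LOAD_FAST_LOAD_FAST m,a → push -13,-7. Stack: [-13, -7]
BINARY_OP + → -13 + -7 = -20. Stack: [-20]
STORE_FAST m → m=-20. Stack: []
LOAD_FAST i → push 1. Stack: [1]
LOAD_CONST → push 1. Stack: [1, 1]
BINARY_OP + → 1 + 1 = 2. Stack: [2]
STORE_FAST i → i=2. Stack: []
LOAD_FAST i → push 2. Stack: [2]
LOAD_CONST → push 2. Stack: [2, 2]
COMPARE_OP bool(<) → 2 vs 2 = False. Stack: [False]
POP_JUMP_IF_FALSE → pop False; jump. Stack: []
LOAD_FAST m → push -20. Stack: [-20]
RETURN_VALUE → return -20.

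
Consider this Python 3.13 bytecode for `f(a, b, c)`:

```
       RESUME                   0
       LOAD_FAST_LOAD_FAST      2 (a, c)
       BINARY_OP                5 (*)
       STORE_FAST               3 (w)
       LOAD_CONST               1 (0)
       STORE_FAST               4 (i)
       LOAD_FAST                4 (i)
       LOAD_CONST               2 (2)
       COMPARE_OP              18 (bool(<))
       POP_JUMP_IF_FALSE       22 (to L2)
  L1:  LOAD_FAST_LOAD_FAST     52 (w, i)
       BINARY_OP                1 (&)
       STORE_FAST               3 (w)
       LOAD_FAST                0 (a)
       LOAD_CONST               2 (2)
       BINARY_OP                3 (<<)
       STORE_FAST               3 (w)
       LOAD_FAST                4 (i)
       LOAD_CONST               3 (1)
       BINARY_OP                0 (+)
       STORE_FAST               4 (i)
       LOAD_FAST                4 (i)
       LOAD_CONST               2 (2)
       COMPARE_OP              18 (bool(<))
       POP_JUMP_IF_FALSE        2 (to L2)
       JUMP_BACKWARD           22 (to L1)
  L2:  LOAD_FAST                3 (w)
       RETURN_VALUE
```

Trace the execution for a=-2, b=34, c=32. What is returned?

LOAD_FAST_LOAD_FAST a,c → push -2,32. Stack: [-2, 32]
BINARY_OP * → -2 * 32 = -64. Stack: [-64]
STORE_FAST w → w=-64. Stack: []
LOAD_CONST → push 0. Stack: [0]
STORE_FAST i → i=0. Stack: []
LOAD_FAST i → push 0. Stack: [0]
LOAD_CONST → push 2. Stack: [0, 2]
COMPARE_OP bool(<) → 0 vs 2 = True. Stack: [True]
POP_JUMP_IF_FALSE → pop True; no jump. Stack: []
LOAD_FAST_LOAD_FAST w,i → push -64,0. Stack: [-64, 0]
BINARY_OP & → -64 & 0 = 0. Stack: [0]
STORE_FAST w → w=0. Stack: []
LOAD_FAST a → push -2. Stack: [-2]
LOAD_CONST → push 2. Stack: [-2, 2]
BINARY_OP << → -2 << 2 = -8. Stack: [-8]
STORE_FAST w → w=-8. Stack: []
LOAD_FAST i → push 0. Stack: [0]
LOAD_CONST → push 1. Stack: [0, 1]
BINARY_OP + → 0 + 1 = 1. Stack: [1]
STORE_FAST i → i=1. Stack: []
LOAD_FAST i → push 1. Stack: [1]
LOAD_CONST → push 2. Stack: [1, 2]
COMPARE_OP bool(<) → 1 vs 2 = True. Stack: [True]
POP_JUMP_IF_FALSE → pop True; no jump. Stack: []
LOAD_FAST_LOAD_FAST w,i → push -8,1. Stack: [-8, 1]
BINARY_OP & → -8 & 1 = 0. Stack: [0]
STORE_FAST w → w=0. Stack: []
LOAD_FAST a → push -2. Stack: [-2]
LOAD_CONST → push 2. Stack: [-2, 2]
BINARY_OP << → -2 << 2 = -8. Stack: [-8]
STORE_FAST w → w=-8. Stack: []
LOAD_FAST i → push 1. Stack: [1]
LOAD_CONST → push 1. Stack: [1, 1]
BINARY_OP + → 1 + 1 = 2. Stack: [2]
STORE_FAST i → i=2. Stack: []
LOAD_FAST i → push 2. Stack: [2]
LOAD_CONST → push 2. Stack: [2, 2]
COMPARE_OP bool(<) → 2 vs 2 = False. Stack: [False]
POP_JUMP_IF_FALSE → pop False; jump. Stack: []
LOAD_FAST w → push -8. Stack: [-8]
RETURN_VALUE → return -8.

-8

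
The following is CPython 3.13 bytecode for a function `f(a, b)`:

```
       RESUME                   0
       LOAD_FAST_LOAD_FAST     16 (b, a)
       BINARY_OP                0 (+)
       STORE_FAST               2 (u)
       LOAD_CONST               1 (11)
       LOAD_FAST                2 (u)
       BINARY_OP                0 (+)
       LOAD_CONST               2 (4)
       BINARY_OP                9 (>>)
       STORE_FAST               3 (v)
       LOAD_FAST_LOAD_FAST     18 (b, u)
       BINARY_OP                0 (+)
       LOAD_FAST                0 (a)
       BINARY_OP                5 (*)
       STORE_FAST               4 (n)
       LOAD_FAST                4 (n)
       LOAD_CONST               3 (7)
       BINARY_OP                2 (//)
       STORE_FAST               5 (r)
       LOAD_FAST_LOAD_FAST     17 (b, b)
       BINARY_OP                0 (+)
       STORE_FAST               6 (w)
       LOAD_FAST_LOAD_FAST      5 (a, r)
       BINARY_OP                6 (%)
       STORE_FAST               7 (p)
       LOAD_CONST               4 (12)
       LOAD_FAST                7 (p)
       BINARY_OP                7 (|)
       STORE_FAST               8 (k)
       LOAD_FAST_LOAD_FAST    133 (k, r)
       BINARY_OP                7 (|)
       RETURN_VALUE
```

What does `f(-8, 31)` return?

LOAD_FAST_LOAD_FAST b,a → push 31,-8. Stack: [31, -8]
BINARY_OP + → 31 + -8 = 23. Stack: [23]
STORE_FAST u → u=23. Stack: []
LOAD_CONST → push 11. Stack: [11]
LOAD_FAST u → push 23. Stack: [11, 23]
BINARY_OP + → 11 + 23 = 34. Stack: [34]
LOAD_CONST → push 4. Stack: [34, 4]
BINARY_OP >> → 34 >> 4 = 2. Stack: [2]
STORE_FAST v → v=2. Stack: []
LOAD_FAST_LOAD_FAST b,u → push 31,23. Stack: [31, 23]
BINARY_OP + → 31 + 23 = 54. Stack: [54]
LOAD_FAST a → push -8. Stack: [54, -8]
BINARY_OP * → 54 * -8 = -432. Stack: [-432]
STORE_FAST n → n=-432. Stack: []
LOAD_FAST n → push -432. Stack: [-432]
LOAD_CONST → push 7. Stack: [-432, 7]
BINARY_OP // → -432 // 7 = -62. Stack: [-62]
STORE_FAST r → r=-62. Stack: []
LOAD_FAST_LOAD_FAST b,b → push 31,31. Stack: [31, 31]
BINARY_OP + → 31 + 31 = 62. Stack: [62]
STORE_FAST w → w=62. Stack: []
LOAD_FAST_LOAD_FAST a,r → push -8,-62. Stack: [-8, -62]
BINARY_OP % → -8 % -62 = -8. Stack: [-8]
STORE_FAST p → p=-8. Stack: []
LOAD_CONST → push 12. Stack: [12]
LOAD_FAST p → push -8. Stack: [12, -8]
BINARY_OP | → 12 | -8 = -4. Stack: [-4]
STORE_FAST k → k=-4. Stack: []
LOAD_FAST_LOAD_FAST k,r → push -4,-62. Stack: [-4, -62]
BINARY_OP | → -4 | -62 = -2. Stack: [-2]
RETURN_VALUE → return -2.

-2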